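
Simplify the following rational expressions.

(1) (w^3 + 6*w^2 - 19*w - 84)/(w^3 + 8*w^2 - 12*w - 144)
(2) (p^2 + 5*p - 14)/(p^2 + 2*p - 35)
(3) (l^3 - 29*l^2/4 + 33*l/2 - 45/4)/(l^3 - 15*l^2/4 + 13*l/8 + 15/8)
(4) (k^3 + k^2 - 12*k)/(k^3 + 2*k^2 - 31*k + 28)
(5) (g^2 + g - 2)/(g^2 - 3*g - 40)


(1) = (w^2 + 10*w + 21)/(w^2 + 12*w + 36)
(2) = (p - 2)/(p - 5)
(3) = (2*l - 6)/(2*l + 1)
(4) = (k^3 + k^2 - 12*k)/(k^3 + 2*k^2 - 31*k + 28)
(5) = (g^2 + g - 2)/(g^2 - 3*g - 40)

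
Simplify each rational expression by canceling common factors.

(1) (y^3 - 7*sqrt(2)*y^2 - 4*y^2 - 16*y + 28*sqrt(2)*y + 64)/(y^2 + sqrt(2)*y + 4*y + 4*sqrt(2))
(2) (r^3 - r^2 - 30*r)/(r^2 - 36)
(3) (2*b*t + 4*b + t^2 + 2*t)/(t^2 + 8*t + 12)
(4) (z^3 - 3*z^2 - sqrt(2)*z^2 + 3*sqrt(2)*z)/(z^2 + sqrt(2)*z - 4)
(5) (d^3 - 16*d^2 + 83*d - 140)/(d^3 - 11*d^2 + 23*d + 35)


(1) = (y^2 + y*(-8*sqrt(2) - 4) + 32*sqrt(2))/(y + 4)
(2) = (r^2 + 5*r)/(r + 6)
(3) = (2*b + t)/(t + 6)
(4) = (z^2 - 3*z)/(z + 2*sqrt(2))
(5) = (d - 4)/(d + 1)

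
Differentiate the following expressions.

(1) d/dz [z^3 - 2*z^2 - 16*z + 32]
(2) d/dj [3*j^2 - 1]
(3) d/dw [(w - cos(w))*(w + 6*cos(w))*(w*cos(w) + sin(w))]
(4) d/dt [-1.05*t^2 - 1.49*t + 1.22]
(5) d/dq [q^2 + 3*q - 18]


(1) = 3*z^2 - 4*z - 16
(2) = 6*j
(3) = -w^3*sin(w) - 5*w^2*sin(2*w) + 4*w^2*cos(w) + 13*w*sin(w)/2 + 9*w*sin(3*w)/2 + 10*w*cos(2*w) + 5*w + 5*sin(2*w)/2 - 6*cos(w) - 6*cos(3*w)
(4) = -2.1*t - 1.49
(5) = 2*q + 3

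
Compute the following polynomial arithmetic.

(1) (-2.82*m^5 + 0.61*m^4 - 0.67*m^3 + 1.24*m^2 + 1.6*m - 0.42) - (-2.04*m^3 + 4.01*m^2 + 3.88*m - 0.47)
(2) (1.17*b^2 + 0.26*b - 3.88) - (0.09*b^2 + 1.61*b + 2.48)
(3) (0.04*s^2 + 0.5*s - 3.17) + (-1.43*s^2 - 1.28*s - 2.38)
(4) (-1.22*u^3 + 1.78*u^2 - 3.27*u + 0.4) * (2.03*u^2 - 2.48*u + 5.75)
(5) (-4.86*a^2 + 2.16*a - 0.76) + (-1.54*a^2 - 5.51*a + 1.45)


(1) = -2.82*m^5 + 0.61*m^4 + 1.37*m^3 - 2.77*m^2 - 2.28*m + 0.05
(2) = 1.08*b^2 - 1.35*b - 6.36
(3) = -1.39*s^2 - 0.78*s - 5.55
(4) = -2.4766*u^5 + 6.639*u^4 - 18.0675*u^3 + 19.1566*u^2 - 19.7945*u + 2.3
(5) = -6.4*a^2 - 3.35*a + 0.69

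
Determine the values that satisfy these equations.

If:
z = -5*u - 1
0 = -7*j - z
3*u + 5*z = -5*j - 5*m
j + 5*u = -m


Then:
j = 22/329
m = 153/329
u = -5/47
z = -22/47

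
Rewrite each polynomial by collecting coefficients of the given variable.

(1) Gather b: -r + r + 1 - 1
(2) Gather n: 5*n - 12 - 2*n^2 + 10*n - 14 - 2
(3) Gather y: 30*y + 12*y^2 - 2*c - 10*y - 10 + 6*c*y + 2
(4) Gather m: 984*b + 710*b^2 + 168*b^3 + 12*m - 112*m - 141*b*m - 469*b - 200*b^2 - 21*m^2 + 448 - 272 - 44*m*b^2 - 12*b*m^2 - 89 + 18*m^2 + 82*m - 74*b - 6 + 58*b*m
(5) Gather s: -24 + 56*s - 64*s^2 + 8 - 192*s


(1) = 0
(2) = -2*n^2 + 15*n - 28
(3) = -2*c + 12*y^2 + y*(6*c + 20) - 8
(4) = 168*b^3 + 510*b^2 + 441*b + m^2*(-12*b - 3) + m*(-44*b^2 - 83*b - 18) + 81
(5) = -64*s^2 - 136*s - 16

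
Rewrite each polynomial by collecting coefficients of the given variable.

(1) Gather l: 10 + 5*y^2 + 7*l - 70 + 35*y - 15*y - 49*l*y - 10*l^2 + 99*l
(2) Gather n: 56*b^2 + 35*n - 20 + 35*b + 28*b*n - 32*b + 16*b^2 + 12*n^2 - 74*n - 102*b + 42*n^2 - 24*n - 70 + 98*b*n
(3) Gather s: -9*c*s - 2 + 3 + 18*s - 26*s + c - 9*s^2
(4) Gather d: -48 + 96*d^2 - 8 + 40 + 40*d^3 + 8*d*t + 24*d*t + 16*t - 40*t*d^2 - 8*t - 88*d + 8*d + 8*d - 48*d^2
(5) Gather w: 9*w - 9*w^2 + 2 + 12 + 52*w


(1) = -10*l^2 + l*(106 - 49*y) + 5*y^2 + 20*y - 60
(2) = 72*b^2 - 99*b + 54*n^2 + n*(126*b - 63) - 90
(3) = c - 9*s^2 + s*(-9*c - 8) + 1
(4) = 40*d^3 + d^2*(48 - 40*t) + d*(32*t - 72) + 8*t - 16
(5) = -9*w^2 + 61*w + 14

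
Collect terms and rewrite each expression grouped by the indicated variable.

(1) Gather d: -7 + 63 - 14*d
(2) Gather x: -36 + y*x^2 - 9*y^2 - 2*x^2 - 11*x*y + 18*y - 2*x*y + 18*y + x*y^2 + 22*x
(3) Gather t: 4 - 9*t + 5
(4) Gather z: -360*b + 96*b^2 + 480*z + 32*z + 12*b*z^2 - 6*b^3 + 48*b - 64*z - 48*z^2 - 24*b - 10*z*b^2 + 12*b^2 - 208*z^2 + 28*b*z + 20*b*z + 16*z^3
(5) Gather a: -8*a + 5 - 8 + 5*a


(1) = 56 - 14*d
(2) = x^2*(y - 2) + x*(y^2 - 13*y + 22) - 9*y^2 + 36*y - 36
(3) = 9 - 9*t
(4) = -6*b^3 + 108*b^2 - 336*b + 16*z^3 + z^2*(12*b - 256) + z*(-10*b^2 + 48*b + 448)
(5) = -3*a - 3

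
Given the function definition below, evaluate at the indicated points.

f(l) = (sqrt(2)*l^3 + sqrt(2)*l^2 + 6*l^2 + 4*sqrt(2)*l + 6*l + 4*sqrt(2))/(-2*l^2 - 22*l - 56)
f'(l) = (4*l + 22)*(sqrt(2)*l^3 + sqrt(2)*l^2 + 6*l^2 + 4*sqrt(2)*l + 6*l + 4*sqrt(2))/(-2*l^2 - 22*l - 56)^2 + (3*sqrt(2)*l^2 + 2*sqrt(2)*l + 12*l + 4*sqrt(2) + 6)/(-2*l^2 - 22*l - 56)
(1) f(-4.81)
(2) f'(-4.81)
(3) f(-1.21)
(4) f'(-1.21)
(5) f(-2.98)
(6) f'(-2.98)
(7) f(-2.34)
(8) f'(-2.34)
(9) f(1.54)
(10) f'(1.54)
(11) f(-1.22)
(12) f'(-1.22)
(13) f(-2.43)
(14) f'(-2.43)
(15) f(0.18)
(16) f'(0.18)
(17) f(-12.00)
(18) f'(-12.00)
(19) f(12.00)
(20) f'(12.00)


(1) = -10.22
(2) = 2.90
(3) = 0.00
(4) = 0.00
(5) = 0.08
(6) = -0.73
(7) = -0.06
(8) = 0.03
(9) = -0.49
(10) = -0.33
(11) = 0.00
(12) = 0.00
(13) = -0.06
(14) = 0.00
(15) = -0.13
(16) = -0.19
(17) = 18.88
(18) = 0.58
(19) = -6.01
(20) = -0.62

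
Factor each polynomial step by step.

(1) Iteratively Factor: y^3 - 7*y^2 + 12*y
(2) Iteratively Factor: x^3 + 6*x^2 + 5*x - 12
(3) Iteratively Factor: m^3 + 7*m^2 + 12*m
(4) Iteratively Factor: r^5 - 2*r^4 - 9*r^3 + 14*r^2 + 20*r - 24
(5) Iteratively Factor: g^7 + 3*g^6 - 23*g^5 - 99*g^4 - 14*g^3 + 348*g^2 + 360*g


(1) = (y - 4)*(y^2 - 3*y) = (y - 4)*(y - 3)*(y)
(2) = (x - 1)*(x^2 + 7*x + 12) = (x - 1)*(x + 3)*(x + 4)
(3) = (m + 3)*(m^2 + 4*m) = (m + 3)*(m + 4)*(m)
(4) = (r + 2)*(r^4 - 4*r^3 - r^2 + 16*r - 12) = (r - 2)*(r + 2)*(r^3 - 2*r^2 - 5*r + 6) = (r - 2)*(r + 2)^2*(r^2 - 4*r + 3) = (r - 2)*(r - 1)*(r + 2)^2*(r - 3)
(5) = (g + 2)*(g^6 + g^5 - 25*g^4 - 49*g^3 + 84*g^2 + 180*g) = (g + 2)*(g + 3)*(g^5 - 2*g^4 - 19*g^3 + 8*g^2 + 60*g) = (g + 2)*(g + 3)^2*(g^4 - 5*g^3 - 4*g^2 + 20*g) = (g - 5)*(g + 2)*(g + 3)^2*(g^3 - 4*g) = (g - 5)*(g - 2)*(g + 2)*(g + 3)^2*(g^2 + 2*g) = (g - 5)*(g - 2)*(g + 2)^2*(g + 3)^2*(g)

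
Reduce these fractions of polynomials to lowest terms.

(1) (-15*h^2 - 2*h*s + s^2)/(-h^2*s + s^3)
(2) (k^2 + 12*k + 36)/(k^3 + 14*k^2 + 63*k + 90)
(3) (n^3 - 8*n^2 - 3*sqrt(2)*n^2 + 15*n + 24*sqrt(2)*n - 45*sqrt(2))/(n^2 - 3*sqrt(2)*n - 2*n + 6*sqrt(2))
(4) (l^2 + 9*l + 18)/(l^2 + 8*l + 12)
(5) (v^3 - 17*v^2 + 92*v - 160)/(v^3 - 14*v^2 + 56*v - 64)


(1) = (-15*h^2 - 2*h*s + s^2)/(-h^2*s + s^3)
(2) = (k + 6)/(k^2 + 8*k + 15)
(3) = (n^2 - 8*n + 15)/(n - 2)
(4) = (l + 3)/(l + 2)
(5) = (v - 5)/(v - 2)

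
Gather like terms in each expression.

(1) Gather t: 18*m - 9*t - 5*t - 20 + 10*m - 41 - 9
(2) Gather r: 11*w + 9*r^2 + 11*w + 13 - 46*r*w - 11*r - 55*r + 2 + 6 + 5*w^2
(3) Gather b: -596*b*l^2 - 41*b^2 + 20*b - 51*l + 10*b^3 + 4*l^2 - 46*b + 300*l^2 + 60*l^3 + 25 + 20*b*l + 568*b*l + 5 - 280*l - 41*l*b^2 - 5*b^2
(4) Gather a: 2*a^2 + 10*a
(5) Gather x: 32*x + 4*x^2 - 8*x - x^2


(1) = 28*m - 14*t - 70
(2) = 9*r^2 + r*(-46*w - 66) + 5*w^2 + 22*w + 21
(3) = 10*b^3 + b^2*(-41*l - 46) + b*(-596*l^2 + 588*l - 26) + 60*l^3 + 304*l^2 - 331*l + 30
(4) = 2*a^2 + 10*a
(5) = 3*x^2 + 24*x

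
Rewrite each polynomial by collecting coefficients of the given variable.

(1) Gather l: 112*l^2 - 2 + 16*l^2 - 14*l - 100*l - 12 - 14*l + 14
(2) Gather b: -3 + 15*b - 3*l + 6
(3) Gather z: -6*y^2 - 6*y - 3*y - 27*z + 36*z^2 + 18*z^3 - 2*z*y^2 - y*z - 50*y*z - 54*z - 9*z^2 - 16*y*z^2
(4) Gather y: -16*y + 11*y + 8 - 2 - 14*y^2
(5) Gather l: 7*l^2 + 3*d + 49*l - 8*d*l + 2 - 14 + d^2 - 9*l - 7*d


(1) = 128*l^2 - 128*l
(2) = 15*b - 3*l + 3
(3) = -6*y^2 - 9*y + 18*z^3 + z^2*(27 - 16*y) + z*(-2*y^2 - 51*y - 81)
(4) = -14*y^2 - 5*y + 6
(5) = d^2 - 4*d + 7*l^2 + l*(40 - 8*d) - 12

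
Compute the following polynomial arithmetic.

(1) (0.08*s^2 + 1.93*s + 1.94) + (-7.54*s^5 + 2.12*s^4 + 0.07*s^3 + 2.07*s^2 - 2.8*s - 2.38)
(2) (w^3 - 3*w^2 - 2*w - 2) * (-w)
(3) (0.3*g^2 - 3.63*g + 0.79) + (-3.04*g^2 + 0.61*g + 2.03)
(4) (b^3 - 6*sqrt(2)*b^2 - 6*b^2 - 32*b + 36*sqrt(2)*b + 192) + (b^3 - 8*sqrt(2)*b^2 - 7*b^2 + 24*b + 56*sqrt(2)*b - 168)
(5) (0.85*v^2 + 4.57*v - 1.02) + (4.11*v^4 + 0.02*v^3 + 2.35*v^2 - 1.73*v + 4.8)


(1) = -7.54*s^5 + 2.12*s^4 + 0.07*s^3 + 2.15*s^2 - 0.87*s - 0.44
(2) = -w^4 + 3*w^3 + 2*w^2 + 2*w
(3) = -2.74*g^2 - 3.02*g + 2.82
(4) = 2*b^3 - 14*sqrt(2)*b^2 - 13*b^2 - 8*b + 92*sqrt(2)*b + 24
(5) = 4.11*v^4 + 0.02*v^3 + 3.2*v^2 + 2.84*v + 3.78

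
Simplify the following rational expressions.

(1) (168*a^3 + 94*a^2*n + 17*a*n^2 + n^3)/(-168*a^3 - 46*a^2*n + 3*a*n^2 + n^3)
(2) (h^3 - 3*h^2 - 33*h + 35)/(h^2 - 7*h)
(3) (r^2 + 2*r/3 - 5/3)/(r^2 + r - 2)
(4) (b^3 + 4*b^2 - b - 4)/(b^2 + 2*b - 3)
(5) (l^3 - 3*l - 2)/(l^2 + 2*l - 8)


(1) = (-7*a - n)/(7*a - n)
(2) = (h^2 + 4*h - 5)/h
(3) = (3*r + 5)/(3*r + 6)
(4) = (b^2 + 5*b + 4)/(b + 3)
(5) = (l^2 + 2*l + 1)/(l + 4)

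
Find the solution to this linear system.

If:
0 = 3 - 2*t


Then:
t = 3/2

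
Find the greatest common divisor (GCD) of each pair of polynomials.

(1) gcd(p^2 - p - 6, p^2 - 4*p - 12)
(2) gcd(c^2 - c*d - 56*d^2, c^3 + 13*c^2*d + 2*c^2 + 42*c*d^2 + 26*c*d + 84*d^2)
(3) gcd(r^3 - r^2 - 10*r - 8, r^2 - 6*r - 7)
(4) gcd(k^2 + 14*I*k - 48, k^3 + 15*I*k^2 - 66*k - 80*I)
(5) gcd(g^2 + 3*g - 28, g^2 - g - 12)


(1) = gcd((p - 3)*(p + 2), (p - 6)*(p + 2)) = p + 2
(2) = c + 7*d
(3) = gcd((r - 4)*(r + 1)*(r + 2), (r - 7)*(r + 1)) = r + 1
(4) = gcd((k + 6*I)*(k + 8*I), (k + 2*I)*(k + 5*I)*(k + 8*I)) = k + 8*I
(5) = g - 4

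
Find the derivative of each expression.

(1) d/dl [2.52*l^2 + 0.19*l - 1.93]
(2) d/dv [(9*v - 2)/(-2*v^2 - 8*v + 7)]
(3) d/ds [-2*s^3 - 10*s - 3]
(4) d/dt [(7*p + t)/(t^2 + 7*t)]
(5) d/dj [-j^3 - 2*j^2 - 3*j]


(1) = 5.04*l + 0.19
(2) = (18*v^2 - 8*v + 47)/(4*v^4 + 32*v^3 + 36*v^2 - 112*v + 49)
(3) = -6*s^2 - 10
(4) = (t*(t + 7) - (7*p + t)*(2*t + 7))/(t^2*(t + 7)^2)
(5) = -3*j^2 - 4*j - 3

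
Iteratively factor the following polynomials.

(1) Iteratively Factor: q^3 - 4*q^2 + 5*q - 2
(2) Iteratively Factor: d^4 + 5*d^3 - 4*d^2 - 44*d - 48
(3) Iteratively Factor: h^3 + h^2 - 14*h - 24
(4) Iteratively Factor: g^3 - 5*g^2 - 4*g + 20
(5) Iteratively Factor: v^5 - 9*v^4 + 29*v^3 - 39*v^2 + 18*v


(1) = (q - 2)*(q^2 - 2*q + 1) = (q - 2)*(q - 1)*(q - 1)
(2) = (d + 2)*(d^3 + 3*d^2 - 10*d - 24) = (d + 2)*(d + 4)*(d^2 - d - 6) = (d - 3)*(d + 2)*(d + 4)*(d + 2)
(3) = (h - 4)*(h^2 + 5*h + 6) = (h - 4)*(h + 3)*(h + 2)
(4) = (g + 2)*(g^2 - 7*g + 10) = (g - 5)*(g + 2)*(g - 2)
(5) = (v - 3)*(v^4 - 6*v^3 + 11*v^2 - 6*v) = (v - 3)^2*(v^3 - 3*v^2 + 2*v) = (v - 3)^2*(v - 1)*(v^2 - 2*v) = (v - 3)^2*(v - 2)*(v - 1)*(v)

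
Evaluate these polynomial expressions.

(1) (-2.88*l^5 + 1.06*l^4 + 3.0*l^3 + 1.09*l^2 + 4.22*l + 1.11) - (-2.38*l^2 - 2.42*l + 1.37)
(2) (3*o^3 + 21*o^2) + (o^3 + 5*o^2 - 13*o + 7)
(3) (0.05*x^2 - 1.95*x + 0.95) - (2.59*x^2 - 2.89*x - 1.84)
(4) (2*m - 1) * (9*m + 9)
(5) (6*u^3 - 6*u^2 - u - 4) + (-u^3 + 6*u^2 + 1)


(1) = -2.88*l^5 + 1.06*l^4 + 3.0*l^3 + 3.47*l^2 + 6.64*l - 0.26
(2) = 4*o^3 + 26*o^2 - 13*o + 7
(3) = -2.54*x^2 + 0.94*x + 2.79
(4) = 18*m^2 + 9*m - 9
(5) = 5*u^3 - u - 3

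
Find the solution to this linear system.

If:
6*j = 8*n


Then:
j = 4*n/3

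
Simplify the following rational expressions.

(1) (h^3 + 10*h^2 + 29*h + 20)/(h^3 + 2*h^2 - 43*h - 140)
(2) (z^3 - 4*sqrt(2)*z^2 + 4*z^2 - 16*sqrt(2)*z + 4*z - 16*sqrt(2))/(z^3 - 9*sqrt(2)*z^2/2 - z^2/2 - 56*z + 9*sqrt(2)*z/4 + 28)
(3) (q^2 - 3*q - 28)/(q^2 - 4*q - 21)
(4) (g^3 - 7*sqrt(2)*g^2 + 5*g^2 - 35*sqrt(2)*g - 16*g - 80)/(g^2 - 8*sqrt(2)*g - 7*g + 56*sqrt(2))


(1) = (h + 1)/(h - 7)
(2) = (4*z^3 + z^2*(16 - 16*sqrt(2)) + z*(16 - 64*sqrt(2)) - 64*sqrt(2))/(4*z^3 + z^2*(-18*sqrt(2) - 2) + z*(-224 + 9*sqrt(2)) + 112)
(3) = (q + 4)/(q + 3)
(4) = (g^2 + g*(sqrt(2) + 5) + 5*sqrt(2))/(g - 7)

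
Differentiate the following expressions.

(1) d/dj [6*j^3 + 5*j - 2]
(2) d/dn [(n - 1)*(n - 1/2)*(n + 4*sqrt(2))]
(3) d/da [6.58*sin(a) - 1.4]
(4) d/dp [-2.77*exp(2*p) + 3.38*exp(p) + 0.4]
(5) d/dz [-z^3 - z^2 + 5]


(1) = 18*j^2 + 5
(2) = 3*n^2 - 3*n + 8*sqrt(2)*n - 6*sqrt(2) + 1/2
(3) = 6.58*cos(a)
(4) = (3.38 - 5.54*exp(p))*exp(p)
(5) = z*(-3*z - 2)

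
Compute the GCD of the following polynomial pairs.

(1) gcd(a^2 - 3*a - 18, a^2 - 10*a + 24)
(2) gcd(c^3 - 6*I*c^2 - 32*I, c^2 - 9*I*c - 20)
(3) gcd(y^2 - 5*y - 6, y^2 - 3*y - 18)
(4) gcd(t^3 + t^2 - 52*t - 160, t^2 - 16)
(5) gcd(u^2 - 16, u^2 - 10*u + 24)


(1) = a - 6
(2) = gcd((c - 4*I)^2*(c + 2*I), (c - 5*I)*(c - 4*I)) = c - 4*I
(3) = gcd((y - 6)*(y + 1), (y - 6)*(y + 3)) = y - 6
(4) = gcd((t - 8)*(t + 4)*(t + 5), (t - 4)*(t + 4)) = t + 4
(5) = gcd((u - 4)*(u + 4), (u - 6)*(u - 4)) = u - 4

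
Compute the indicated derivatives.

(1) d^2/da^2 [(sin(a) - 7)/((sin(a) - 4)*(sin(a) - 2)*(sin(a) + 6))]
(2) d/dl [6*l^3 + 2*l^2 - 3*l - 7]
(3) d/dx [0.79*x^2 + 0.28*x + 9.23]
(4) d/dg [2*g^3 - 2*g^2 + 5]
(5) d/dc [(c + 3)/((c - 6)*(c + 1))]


(1) = (-4*sin(a)^7 + 63*sin(a)^6 - 106*sin(a)^5 + 148*sin(a)^4 - 2968*sin(a)^3 + 4744*sin(a)^2 + 9120*sin(a) - 8288)/((sin(a) - 4)^3*(sin(a) - 2)^3*(sin(a) + 6)^3)
(2) = 18*l^2 + 4*l - 3
(3) = 1.58*x + 0.28
(4) = 2*g*(3*g - 2)
(5) = (-c^2 - 6*c + 9)/(c^4 - 10*c^3 + 13*c^2 + 60*c + 36)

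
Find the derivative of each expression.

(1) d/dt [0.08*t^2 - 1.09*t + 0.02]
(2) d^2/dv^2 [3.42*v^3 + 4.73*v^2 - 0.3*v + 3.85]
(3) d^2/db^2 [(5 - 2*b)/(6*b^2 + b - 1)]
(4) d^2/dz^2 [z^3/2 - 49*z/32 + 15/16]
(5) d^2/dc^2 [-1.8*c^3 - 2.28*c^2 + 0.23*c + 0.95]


(1) = 0.16*t - 1.09
(2) = 20.52*v + 9.46
(3) = 2*(-(2*b - 5)*(12*b + 1)^2 + 4*(9*b - 7)*(6*b^2 + b - 1))/(6*b^2 + b - 1)^3
(4) = 3*z
(5) = -10.8*c - 4.56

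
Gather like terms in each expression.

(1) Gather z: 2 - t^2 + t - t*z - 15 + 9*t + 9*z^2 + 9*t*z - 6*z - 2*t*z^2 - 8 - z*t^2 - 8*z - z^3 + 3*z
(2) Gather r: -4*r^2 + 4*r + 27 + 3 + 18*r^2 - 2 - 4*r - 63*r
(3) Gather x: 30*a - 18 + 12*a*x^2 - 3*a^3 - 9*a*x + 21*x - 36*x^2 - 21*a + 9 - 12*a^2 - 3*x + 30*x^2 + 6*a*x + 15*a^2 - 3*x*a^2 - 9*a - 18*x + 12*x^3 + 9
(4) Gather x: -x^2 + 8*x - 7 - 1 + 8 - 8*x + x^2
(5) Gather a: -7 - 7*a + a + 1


(1) = -t^2 + 10*t - z^3 + z^2*(9 - 2*t) + z*(-t^2 + 8*t - 11) - 21
(2) = 14*r^2 - 63*r + 28
(3) = -3*a^3 + 3*a^2 + 12*x^3 + x^2*(12*a - 6) + x*(-3*a^2 - 3*a)
(4) = 0
(5) = -6*a - 6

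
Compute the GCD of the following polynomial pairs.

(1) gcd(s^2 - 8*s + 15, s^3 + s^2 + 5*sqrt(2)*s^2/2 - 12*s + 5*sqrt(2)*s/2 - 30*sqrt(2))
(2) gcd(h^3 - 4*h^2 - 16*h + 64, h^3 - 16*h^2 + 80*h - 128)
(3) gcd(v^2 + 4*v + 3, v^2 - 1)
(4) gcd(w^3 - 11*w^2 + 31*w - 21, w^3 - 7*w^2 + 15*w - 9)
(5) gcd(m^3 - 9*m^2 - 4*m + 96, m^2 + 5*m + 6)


(1) = s - 3
(2) = h^2 - 8*h + 16
(3) = v + 1
(4) = w^2 - 4*w + 3
(5) = gcd((m - 8)*(m - 4)*(m + 3), (m + 2)*(m + 3)) = m + 3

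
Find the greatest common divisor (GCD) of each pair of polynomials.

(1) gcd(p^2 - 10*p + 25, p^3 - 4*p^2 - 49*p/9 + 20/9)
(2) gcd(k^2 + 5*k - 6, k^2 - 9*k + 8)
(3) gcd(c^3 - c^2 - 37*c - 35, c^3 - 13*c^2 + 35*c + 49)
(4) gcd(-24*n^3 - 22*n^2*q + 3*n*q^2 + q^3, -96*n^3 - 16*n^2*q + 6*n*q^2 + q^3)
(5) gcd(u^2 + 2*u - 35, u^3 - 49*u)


(1) = gcd((p - 5)^2, (p - 5)*(p - 1/3)*(p + 4/3)) = p - 5
(2) = gcd((k - 1)*(k + 6), (k - 8)*(k - 1)) = k - 1
(3) = c^2 - 6*c - 7
(4) = -24*n^2 + 2*n*q + q^2
(5) = gcd((u - 5)*(u + 7), u*(u - 7)*(u + 7)) = u + 7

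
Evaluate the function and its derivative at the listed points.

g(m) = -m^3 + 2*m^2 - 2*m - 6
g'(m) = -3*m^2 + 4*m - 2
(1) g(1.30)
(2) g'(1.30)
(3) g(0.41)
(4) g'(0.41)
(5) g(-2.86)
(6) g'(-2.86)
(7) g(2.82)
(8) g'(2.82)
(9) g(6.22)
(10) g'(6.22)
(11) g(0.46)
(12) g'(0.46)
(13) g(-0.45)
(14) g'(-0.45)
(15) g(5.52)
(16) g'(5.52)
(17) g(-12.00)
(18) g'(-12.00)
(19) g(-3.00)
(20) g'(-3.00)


(1) = -7.42
(2) = -1.87
(3) = -6.55
(4) = -0.86
(5) = 39.47
(6) = -37.98
(7) = -18.16
(8) = -14.58
(9) = -181.71
(10) = -93.19
(11) = -6.59
(12) = -0.79
(13) = -4.60
(14) = -4.41
(15) = -124.30
(16) = -71.33
(17) = 2034.00
(18) = -482.00
(19) = 45.00
(20) = -41.00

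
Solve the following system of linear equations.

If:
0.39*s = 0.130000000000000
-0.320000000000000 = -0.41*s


Then:
No Solution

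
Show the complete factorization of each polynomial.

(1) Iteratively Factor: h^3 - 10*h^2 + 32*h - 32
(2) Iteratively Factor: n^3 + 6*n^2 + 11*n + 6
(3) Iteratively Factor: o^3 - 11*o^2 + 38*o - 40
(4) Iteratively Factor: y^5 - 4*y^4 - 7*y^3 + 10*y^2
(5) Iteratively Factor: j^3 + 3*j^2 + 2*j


(1) = (h - 4)*(h^2 - 6*h + 8) = (h - 4)*(h - 2)*(h - 4)
(2) = (n + 3)*(n^2 + 3*n + 2) = (n + 2)*(n + 3)*(n + 1)
(3) = (o - 4)*(o^2 - 7*o + 10) = (o - 4)*(o - 2)*(o - 5)
(4) = (y + 2)*(y^4 - 6*y^3 + 5*y^2) = (y - 5)*(y + 2)*(y^3 - y^2) = y*(y - 5)*(y + 2)*(y^2 - y) = y*(y - 5)*(y - 1)*(y + 2)*(y)
(5) = (j + 1)*(j^2 + 2*j) = (j + 1)*(j + 2)*(j)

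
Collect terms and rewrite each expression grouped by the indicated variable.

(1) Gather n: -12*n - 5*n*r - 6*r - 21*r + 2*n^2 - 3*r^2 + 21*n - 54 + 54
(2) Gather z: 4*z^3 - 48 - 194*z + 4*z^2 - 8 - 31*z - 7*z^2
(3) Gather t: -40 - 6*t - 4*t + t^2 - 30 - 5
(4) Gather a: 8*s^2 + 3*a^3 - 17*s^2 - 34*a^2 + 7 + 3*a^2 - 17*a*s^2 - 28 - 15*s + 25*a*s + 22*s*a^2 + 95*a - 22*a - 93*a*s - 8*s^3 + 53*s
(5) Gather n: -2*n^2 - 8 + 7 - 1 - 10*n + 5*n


(1) = 2*n^2 + n*(9 - 5*r) - 3*r^2 - 27*r
(2) = 4*z^3 - 3*z^2 - 225*z - 56
(3) = t^2 - 10*t - 75
(4) = 3*a^3 + a^2*(22*s - 31) + a*(-17*s^2 - 68*s + 73) - 8*s^3 - 9*s^2 + 38*s - 21
(5) = -2*n^2 - 5*n - 2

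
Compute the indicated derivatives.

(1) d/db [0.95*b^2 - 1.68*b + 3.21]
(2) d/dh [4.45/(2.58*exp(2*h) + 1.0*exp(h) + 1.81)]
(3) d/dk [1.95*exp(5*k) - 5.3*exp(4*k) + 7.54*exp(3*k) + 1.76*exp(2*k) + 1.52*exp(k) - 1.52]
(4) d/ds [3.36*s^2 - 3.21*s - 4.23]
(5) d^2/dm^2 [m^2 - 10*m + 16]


(1) = 1.9*b - 1.68
(2) = (-22.962*exp(h) - 4.45)*exp(h)/(2.58*exp(2*h) + 1.0*exp(h) + 1.81)^2
(3) = (9.75*exp(4*k) - 21.2*exp(3*k) + 22.62*exp(2*k) + 3.52*exp(k) + 1.52)*exp(k)
(4) = 6.72*s - 3.21
(5) = 2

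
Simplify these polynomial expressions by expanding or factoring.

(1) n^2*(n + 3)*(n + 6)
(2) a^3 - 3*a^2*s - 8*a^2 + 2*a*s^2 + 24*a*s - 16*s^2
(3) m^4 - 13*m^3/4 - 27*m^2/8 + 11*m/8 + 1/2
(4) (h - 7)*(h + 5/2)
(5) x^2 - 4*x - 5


(1) = n^4 + 9*n^3 + 18*n^2
(2) = (a - 8)*(a - 2*s)*(a - s)
(3) = (m - 4)*(m - 1/2)*(m + 1/4)*(m + 1)
(4) = h^2 - 9*h/2 - 35/2
(5) = (x - 5)*(x + 1)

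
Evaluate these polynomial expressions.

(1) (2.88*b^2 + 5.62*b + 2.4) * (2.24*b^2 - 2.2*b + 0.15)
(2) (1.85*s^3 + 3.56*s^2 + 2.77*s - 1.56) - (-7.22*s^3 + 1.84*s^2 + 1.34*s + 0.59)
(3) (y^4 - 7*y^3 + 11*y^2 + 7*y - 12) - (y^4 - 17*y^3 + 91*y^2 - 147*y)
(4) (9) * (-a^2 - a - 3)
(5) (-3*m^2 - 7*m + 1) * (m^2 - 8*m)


(1) = 6.4512*b^4 + 6.2528*b^3 - 6.556*b^2 - 4.437*b + 0.36
(2) = 9.07*s^3 + 1.72*s^2 + 1.43*s - 2.15
(3) = 10*y^3 - 80*y^2 + 154*y - 12
(4) = -9*a^2 - 9*a - 27
(5) = -3*m^4 + 17*m^3 + 57*m^2 - 8*m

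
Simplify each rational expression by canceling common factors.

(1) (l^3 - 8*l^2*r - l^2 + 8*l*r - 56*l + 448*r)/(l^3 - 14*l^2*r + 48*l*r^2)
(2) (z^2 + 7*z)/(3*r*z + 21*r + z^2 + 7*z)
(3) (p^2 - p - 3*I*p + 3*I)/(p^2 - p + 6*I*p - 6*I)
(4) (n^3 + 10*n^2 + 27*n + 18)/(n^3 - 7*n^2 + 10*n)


(1) = (-l^2 + l + 56)/(-l^2 + 6*l*r)
(2) = z/(3*r + z)
(3) = (p - 3*I)/(p + 6*I)
(4) = (n^3 + 10*n^2 + 27*n + 18)/(n^3 - 7*n^2 + 10*n)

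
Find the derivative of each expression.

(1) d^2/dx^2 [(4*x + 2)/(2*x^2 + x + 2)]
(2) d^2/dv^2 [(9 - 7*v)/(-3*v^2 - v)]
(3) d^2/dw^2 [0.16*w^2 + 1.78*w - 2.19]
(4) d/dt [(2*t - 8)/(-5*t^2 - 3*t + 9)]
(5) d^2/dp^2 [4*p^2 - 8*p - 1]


(1) = 4*((2*x + 1)*(4*x + 1)^2 - 4*(3*x + 1)*(2*x^2 + x + 2))/(2*x^2 + x + 2)^3
(2) = 18*(7*v^3 - 27*v^2 - 9*v - 1)/(v^3*(27*v^3 + 27*v^2 + 9*v + 1))
(3) = 0.320000000000000
(4) = 2*(5*t^2 - 40*t - 3)/(25*t^4 + 30*t^3 - 81*t^2 - 54*t + 81)
(5) = 8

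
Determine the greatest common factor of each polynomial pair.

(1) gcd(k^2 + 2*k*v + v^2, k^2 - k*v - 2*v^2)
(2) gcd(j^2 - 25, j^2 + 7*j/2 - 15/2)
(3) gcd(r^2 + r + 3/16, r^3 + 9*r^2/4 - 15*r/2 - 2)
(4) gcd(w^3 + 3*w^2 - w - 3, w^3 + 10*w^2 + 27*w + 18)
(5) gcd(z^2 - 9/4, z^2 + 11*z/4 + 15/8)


(1) = gcd((k + v)^2, (k - 2*v)*(k + v)) = k + v
(2) = j + 5
(3) = r + 1/4
(4) = gcd((w - 1)*(w + 1)*(w + 3), (w + 1)*(w + 3)*(w + 6)) = w^2 + 4*w + 3
(5) = z + 3/2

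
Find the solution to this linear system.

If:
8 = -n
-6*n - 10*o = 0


Then:
n = -8
o = 24/5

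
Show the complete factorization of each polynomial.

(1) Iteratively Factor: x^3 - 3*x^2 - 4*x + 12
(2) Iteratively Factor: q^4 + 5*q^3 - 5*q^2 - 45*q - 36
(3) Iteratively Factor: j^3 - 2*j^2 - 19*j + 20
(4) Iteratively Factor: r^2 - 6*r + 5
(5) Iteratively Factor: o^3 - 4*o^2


(1) = (x + 2)*(x^2 - 5*x + 6) = (x - 2)*(x + 2)*(x - 3)
(2) = (q + 1)*(q^3 + 4*q^2 - 9*q - 36) = (q + 1)*(q + 4)*(q^2 - 9) = (q - 3)*(q + 1)*(q + 4)*(q + 3)
(3) = (j + 4)*(j^2 - 6*j + 5) = (j - 1)*(j + 4)*(j - 5)
(4) = (r - 1)*(r - 5)
(5) = (o)*(o^2 - 4*o) = o^2*(o - 4)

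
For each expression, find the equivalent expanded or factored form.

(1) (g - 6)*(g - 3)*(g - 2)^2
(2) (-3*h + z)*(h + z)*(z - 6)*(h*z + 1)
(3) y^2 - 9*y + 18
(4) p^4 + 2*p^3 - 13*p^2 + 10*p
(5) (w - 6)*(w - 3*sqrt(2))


(1) = g^4 - 13*g^3 + 58*g^2 - 108*g + 72
(2) = -3*h^3*z^2 + 18*h^3*z - 2*h^2*z^3 + 12*h^2*z^2 - 3*h^2*z + 18*h^2 + h*z^4 - 6*h*z^3 - 2*h*z^2 + 12*h*z + z^3 - 6*z^2
(3) = (y - 6)*(y - 3)
(4) = p*(p - 2)*(p - 1)*(p + 5)
(5) = w^2 - 6*w - 3*sqrt(2)*w + 18*sqrt(2)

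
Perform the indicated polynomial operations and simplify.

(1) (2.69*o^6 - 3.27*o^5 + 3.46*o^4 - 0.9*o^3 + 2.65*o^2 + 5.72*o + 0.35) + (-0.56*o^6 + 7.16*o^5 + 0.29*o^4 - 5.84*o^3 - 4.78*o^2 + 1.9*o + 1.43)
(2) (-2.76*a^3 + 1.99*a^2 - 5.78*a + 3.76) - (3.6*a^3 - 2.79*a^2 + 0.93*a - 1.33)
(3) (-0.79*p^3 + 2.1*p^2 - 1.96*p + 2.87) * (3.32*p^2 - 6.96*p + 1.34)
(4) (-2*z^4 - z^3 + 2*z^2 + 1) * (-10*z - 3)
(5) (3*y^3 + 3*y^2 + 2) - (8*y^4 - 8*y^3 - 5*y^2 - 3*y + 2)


(1) = 2.13*o^6 + 3.89*o^5 + 3.75*o^4 - 6.74*o^3 - 2.13*o^2 + 7.62*o + 1.78
(2) = -6.36*a^3 + 4.78*a^2 - 6.71*a + 5.09
(3) = -2.6228*p^5 + 12.4704*p^4 - 22.1818*p^3 + 25.984*p^2 - 22.6016*p + 3.8458
(4) = 20*z^5 + 16*z^4 - 17*z^3 - 6*z^2 - 10*z - 3
(5) = -8*y^4 + 11*y^3 + 8*y^2 + 3*y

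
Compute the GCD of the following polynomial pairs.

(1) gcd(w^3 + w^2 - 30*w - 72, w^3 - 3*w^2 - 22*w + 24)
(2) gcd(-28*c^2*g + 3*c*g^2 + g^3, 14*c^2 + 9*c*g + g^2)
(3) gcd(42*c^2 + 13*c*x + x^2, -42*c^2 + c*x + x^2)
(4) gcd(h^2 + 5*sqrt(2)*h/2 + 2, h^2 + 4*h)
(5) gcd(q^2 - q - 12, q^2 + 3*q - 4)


(1) = w^2 - 2*w - 24
(2) = gcd(g*(-4*c + g)*(7*c + g), (2*c + g)*(7*c + g)) = 7*c + g
(3) = 7*c + x
(4) = 1
(5) = gcd((q - 4)*(q + 3), (q - 1)*(q + 4)) = 1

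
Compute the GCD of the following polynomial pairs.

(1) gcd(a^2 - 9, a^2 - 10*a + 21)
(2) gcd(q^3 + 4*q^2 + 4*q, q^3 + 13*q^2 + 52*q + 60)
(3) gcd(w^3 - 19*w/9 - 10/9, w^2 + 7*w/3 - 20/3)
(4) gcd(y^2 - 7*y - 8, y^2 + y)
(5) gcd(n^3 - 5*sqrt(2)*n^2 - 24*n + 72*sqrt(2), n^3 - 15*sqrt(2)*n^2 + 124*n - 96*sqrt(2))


(1) = a - 3
(2) = gcd(q*(q + 2)^2, (q + 2)*(q + 5)*(q + 6)) = q + 2
(3) = w - 5/3
(4) = y + 1
(5) = n - 6*sqrt(2)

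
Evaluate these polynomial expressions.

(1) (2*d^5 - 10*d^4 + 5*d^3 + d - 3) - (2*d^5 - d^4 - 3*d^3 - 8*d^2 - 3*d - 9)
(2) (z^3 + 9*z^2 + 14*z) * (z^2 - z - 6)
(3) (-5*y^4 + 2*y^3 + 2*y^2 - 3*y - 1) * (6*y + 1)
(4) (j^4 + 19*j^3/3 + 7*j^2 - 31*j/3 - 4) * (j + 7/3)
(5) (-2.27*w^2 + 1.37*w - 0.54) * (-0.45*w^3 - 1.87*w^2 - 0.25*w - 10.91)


(1) = -9*d^4 + 8*d^3 + 8*d^2 + 4*d + 6
(2) = z^5 + 8*z^4 - z^3 - 68*z^2 - 84*z
(3) = -30*y^5 + 7*y^4 + 14*y^3 - 16*y^2 - 9*y - 1
(4) = j^5 + 26*j^4/3 + 196*j^3/9 + 6*j^2 - 253*j/9 - 28/3
(5) = 1.0215*w^5 + 3.6284*w^4 - 1.7514*w^3 + 25.433*w^2 - 14.8117*w + 5.8914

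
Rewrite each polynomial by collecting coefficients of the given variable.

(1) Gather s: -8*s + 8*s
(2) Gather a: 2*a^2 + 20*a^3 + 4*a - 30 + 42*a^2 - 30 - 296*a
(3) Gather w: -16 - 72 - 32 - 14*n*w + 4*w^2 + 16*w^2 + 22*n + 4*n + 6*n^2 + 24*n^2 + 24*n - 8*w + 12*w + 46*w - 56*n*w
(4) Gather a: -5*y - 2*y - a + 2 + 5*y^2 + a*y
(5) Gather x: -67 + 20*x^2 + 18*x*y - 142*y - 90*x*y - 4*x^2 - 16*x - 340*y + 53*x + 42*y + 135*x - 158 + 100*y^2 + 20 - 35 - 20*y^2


(1) = 0
(2) = 20*a^3 + 44*a^2 - 292*a - 60
(3) = 30*n^2 + 50*n + 20*w^2 + w*(50 - 70*n) - 120
(4) = a*(y - 1) + 5*y^2 - 7*y + 2
(5) = 16*x^2 + x*(172 - 72*y) + 80*y^2 - 440*y - 240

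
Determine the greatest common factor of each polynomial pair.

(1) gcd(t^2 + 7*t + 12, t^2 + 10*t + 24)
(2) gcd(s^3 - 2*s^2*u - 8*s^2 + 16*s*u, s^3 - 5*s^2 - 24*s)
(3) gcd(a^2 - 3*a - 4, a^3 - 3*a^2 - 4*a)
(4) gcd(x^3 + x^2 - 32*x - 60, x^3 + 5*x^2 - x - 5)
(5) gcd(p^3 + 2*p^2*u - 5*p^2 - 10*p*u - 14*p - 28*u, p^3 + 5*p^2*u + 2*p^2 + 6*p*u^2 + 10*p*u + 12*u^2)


(1) = t + 4
(2) = gcd(s*(s - 8)*(s - 2*u), s*(s - 8)*(s + 3)) = s^2 - 8*s
(3) = a^2 - 3*a - 4
(4) = gcd((x - 6)*(x + 2)*(x + 5), (x - 1)*(x + 1)*(x + 5)) = x + 5
(5) = gcd((p - 7)*(p + 2)*(p + 2*u), (p + 2)*(p + 2*u)*(p + 3*u)) = p^2 + 2*p*u + 2*p + 4*u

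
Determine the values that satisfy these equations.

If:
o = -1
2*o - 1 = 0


Then:
No Solution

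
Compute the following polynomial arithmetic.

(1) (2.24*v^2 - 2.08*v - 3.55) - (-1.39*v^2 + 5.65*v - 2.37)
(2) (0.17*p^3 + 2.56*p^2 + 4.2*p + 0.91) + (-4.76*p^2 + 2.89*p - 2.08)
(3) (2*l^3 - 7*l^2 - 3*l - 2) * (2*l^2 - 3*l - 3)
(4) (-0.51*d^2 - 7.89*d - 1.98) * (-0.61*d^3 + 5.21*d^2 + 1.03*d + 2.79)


(1) = 3.63*v^2 - 7.73*v - 1.18
(2) = 0.17*p^3 - 2.2*p^2 + 7.09*p - 1.17
(3) = 4*l^5 - 20*l^4 + 9*l^3 + 26*l^2 + 15*l + 6
(4) = 0.3111*d^5 + 2.1558*d^4 - 40.4244*d^3 - 19.8654*d^2 - 24.0525*d - 5.5242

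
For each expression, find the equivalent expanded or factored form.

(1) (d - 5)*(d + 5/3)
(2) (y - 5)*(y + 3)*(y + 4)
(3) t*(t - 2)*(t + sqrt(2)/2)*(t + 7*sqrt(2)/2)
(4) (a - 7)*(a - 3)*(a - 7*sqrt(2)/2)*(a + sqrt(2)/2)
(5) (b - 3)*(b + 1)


(1) = d^2 - 10*d/3 - 25/3
(2) = y^3 + 2*y^2 - 23*y - 60
(3) = t^4 - 2*t^3 + 4*sqrt(2)*t^3 - 8*sqrt(2)*t^2 + 7*t^2/2 - 7*t
(4) = a^4 - 10*a^3 - 3*sqrt(2)*a^3 + 35*a^2/2 + 30*sqrt(2)*a^2 - 63*sqrt(2)*a + 35*a - 147/2
(5) = b^2 - 2*b - 3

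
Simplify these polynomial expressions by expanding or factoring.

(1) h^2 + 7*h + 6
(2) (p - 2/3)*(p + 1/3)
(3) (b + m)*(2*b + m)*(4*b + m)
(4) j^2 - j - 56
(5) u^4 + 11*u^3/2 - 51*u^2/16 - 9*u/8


(1) = (h + 1)*(h + 6)
(2) = p^2 - p/3 - 2/9
(3) = 8*b^3 + 14*b^2*m + 7*b*m^2 + m^3
(4) = (j - 8)*(j + 7)
(5) = u*(u - 3/4)*(u + 1/4)*(u + 6)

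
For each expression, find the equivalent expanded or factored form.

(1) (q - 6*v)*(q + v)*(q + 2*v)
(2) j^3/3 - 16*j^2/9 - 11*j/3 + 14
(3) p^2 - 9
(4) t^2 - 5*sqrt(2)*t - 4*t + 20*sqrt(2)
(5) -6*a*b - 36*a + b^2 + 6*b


(1) = q^3 - 3*q^2*v - 16*q*v^2 - 12*v^3
(2) = (j/3 + 1)*(j - 6)*(j - 7/3)
(3) = (p - 3)*(p + 3)
(4) = (t - 4)*(t - 5*sqrt(2))
(5) = (-6*a + b)*(b + 6)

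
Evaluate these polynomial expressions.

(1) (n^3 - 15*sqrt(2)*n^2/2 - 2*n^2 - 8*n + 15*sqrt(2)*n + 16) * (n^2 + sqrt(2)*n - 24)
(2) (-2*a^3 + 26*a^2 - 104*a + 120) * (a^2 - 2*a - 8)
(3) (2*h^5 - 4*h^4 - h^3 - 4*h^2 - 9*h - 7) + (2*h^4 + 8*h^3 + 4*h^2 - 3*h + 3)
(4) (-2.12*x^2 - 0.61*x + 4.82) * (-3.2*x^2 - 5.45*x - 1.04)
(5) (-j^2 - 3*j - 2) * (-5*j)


(1) = n^5 - 13*sqrt(2)*n^4/2 - 2*n^4 - 47*n^3 + 13*sqrt(2)*n^3 + 94*n^2 + 172*sqrt(2)*n^2 - 344*sqrt(2)*n + 192*n - 384
(2) = -2*a^5 + 30*a^4 - 140*a^3 + 120*a^2 + 592*a - 960
(3) = 2*h^5 - 2*h^4 + 7*h^3 - 12*h - 4
(4) = 6.784*x^4 + 13.506*x^3 - 9.8947*x^2 - 25.6346*x - 5.0128
(5) = 5*j^3 + 15*j^2 + 10*j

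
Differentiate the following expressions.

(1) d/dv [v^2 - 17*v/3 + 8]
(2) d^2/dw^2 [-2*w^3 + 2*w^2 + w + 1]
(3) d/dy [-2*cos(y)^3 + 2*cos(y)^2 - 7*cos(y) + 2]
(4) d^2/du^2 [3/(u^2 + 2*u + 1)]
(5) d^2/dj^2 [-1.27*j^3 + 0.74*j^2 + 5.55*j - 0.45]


(1) = 2*v - 17/3
(2) = 4 - 12*w
(3) = (6*cos(y)^2 - 4*cos(y) + 7)*sin(y)
(4) = 18/(u^4 + 4*u^3 + 6*u^2 + 4*u + 1)
(5) = 1.48 - 7.62*j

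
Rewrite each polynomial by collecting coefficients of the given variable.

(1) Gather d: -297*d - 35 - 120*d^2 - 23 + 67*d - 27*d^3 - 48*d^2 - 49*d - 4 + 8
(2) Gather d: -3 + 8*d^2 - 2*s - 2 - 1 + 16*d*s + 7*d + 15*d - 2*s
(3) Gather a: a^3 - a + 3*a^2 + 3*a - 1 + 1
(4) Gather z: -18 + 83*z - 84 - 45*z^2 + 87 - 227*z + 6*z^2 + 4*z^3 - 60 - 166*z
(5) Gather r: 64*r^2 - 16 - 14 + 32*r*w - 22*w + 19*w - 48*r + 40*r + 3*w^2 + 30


(1) = -27*d^3 - 168*d^2 - 279*d - 54
(2) = 8*d^2 + d*(16*s + 22) - 4*s - 6
(3) = a^3 + 3*a^2 + 2*a
(4) = 4*z^3 - 39*z^2 - 310*z - 75
(5) = 64*r^2 + r*(32*w - 8) + 3*w^2 - 3*w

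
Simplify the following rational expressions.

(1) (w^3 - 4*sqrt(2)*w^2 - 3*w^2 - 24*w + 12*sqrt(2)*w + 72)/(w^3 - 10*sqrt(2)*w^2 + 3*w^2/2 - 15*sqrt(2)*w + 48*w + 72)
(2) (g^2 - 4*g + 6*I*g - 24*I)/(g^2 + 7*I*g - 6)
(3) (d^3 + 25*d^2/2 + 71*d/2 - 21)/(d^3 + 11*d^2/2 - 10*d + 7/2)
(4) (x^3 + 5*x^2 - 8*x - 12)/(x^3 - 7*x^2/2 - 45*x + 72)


(1) = (2*w^2 + w*(-6 + 4*sqrt(2)) - 12*sqrt(2))/(2*w^2 + w*(3 - 8*sqrt(2)) - 12*sqrt(2))
(2) = (g - 4)/(g + I)
(3) = (d + 6)/(d - 1)
(4) = (2*x^2 - 2*x - 4)/(2*x^2 - 19*x + 24)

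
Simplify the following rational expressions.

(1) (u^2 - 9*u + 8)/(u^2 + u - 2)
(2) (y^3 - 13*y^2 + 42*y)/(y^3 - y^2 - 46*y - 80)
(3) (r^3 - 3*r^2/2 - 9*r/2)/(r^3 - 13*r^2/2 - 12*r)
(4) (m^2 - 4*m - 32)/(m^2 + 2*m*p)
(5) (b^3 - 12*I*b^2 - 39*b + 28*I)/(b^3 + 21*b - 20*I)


(1) = (u - 8)/(u + 2)
(2) = (y^3 - 13*y^2 + 42*y)/(y^3 - y^2 - 46*y - 80)
(3) = (r - 3)/(r - 8)
(4) = (m^2 - 4*m - 32)/(m^2 + 2*m*p)
(5) = (b - 7*I)/(b + 5*I)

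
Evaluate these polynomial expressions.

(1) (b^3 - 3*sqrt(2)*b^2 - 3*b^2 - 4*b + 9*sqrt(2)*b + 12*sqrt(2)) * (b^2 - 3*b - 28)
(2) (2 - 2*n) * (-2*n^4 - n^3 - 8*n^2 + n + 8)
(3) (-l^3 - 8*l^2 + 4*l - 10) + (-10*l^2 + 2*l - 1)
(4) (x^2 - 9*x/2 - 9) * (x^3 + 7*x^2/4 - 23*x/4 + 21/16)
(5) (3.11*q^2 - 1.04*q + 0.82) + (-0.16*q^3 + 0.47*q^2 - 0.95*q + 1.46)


(1) = b^5 - 6*b^4 - 3*sqrt(2)*b^4 - 23*b^3 + 18*sqrt(2)*b^3 + 96*b^2 + 69*sqrt(2)*b^2 - 288*sqrt(2)*b + 112*b - 336*sqrt(2)
(2) = 4*n^5 - 2*n^4 + 14*n^3 - 18*n^2 - 14*n + 16
(3) = -l^3 - 18*l^2 + 6*l - 11
(4) = x^5 - 11*x^4/4 - 181*x^3/8 + 183*x^2/16 + 1467*x/32 - 189/16
(5) = -0.16*q^3 + 3.58*q^2 - 1.99*q + 2.28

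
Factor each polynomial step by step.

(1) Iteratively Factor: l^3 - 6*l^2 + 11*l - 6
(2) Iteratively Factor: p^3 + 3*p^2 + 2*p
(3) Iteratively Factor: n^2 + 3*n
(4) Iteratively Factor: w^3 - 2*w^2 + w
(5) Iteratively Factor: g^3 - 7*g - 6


(1) = (l - 3)*(l^2 - 3*l + 2) = (l - 3)*(l - 1)*(l - 2)
(2) = (p + 2)*(p^2 + p) = p*(p + 2)*(p + 1)
(3) = (n + 3)*(n)
(4) = (w - 1)*(w^2 - w) = (w - 1)^2*(w)
(5) = (g + 2)*(g^2 - 2*g - 3) = (g - 3)*(g + 2)*(g + 1)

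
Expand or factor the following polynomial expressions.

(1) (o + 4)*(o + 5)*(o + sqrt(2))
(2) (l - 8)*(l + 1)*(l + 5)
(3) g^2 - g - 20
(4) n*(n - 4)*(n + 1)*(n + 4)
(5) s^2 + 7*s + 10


(1) = o^3 + sqrt(2)*o^2 + 9*o^2 + 9*sqrt(2)*o + 20*o + 20*sqrt(2)
(2) = l^3 - 2*l^2 - 43*l - 40
(3) = (g - 5)*(g + 4)
(4) = n^4 + n^3 - 16*n^2 - 16*n
(5) = (s + 2)*(s + 5)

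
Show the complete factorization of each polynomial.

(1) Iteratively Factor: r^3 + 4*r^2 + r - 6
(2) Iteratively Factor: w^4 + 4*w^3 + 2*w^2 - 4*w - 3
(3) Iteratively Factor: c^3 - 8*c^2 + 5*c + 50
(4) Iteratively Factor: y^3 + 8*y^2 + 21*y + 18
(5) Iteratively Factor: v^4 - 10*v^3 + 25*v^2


(1) = (r + 3)*(r^2 + r - 2) = (r - 1)*(r + 3)*(r + 2)
(2) = (w + 1)*(w^3 + 3*w^2 - w - 3) = (w + 1)^2*(w^2 + 2*w - 3) = (w + 1)^2*(w + 3)*(w - 1)
(3) = (c + 2)*(c^2 - 10*c + 25) = (c - 5)*(c + 2)*(c - 5)
(4) = (y + 2)*(y^2 + 6*y + 9) = (y + 2)*(y + 3)*(y + 3)
(5) = (v - 5)*(v^3 - 5*v^2) = (v - 5)^2*(v^2) = v*(v - 5)^2*(v)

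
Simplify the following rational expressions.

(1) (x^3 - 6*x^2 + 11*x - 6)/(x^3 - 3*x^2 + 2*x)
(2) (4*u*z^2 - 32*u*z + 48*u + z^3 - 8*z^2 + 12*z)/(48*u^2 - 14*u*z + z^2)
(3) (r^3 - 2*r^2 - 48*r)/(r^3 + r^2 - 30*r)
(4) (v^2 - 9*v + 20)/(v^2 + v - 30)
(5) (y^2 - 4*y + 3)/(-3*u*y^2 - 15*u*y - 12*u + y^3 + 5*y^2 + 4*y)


(1) = (x - 3)/x
(2) = (4*u*z^2 - 32*u*z + 48*u + z^3 - 8*z^2 + 12*z)/(48*u^2 - 14*u*z + z^2)
(3) = (r - 8)/(r - 5)
(4) = (v - 4)/(v + 6)
(5) = (y^2 - 4*y + 3)/(-3*u*y^2 - 15*u*y - 12*u + y^3 + 5*y^2 + 4*y)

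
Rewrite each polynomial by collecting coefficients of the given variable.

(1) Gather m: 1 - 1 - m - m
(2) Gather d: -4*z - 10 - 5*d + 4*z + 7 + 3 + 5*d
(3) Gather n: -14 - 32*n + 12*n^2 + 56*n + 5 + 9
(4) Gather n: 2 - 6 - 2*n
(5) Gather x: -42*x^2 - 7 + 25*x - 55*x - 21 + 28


(1) = -2*m
(2) = 0
(3) = 12*n^2 + 24*n
(4) = -2*n - 4
(5) = -42*x^2 - 30*x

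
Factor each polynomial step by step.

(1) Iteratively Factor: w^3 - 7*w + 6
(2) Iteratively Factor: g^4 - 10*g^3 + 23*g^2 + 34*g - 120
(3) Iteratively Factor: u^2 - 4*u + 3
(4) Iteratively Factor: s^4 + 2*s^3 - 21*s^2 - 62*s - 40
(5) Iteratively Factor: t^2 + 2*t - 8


(1) = (w - 2)*(w^2 + 2*w - 3) = (w - 2)*(w + 3)*(w - 1)
(2) = (g - 4)*(g^3 - 6*g^2 - g + 30) = (g - 5)*(g - 4)*(g^2 - g - 6) = (g - 5)*(g - 4)*(g - 3)*(g + 2)
(3) = (u - 3)*(u - 1)
(4) = (s - 5)*(s^3 + 7*s^2 + 14*s + 8) = (s - 5)*(s + 4)*(s^2 + 3*s + 2) = (s - 5)*(s + 2)*(s + 4)*(s + 1)
(5) = (t + 4)*(t - 2)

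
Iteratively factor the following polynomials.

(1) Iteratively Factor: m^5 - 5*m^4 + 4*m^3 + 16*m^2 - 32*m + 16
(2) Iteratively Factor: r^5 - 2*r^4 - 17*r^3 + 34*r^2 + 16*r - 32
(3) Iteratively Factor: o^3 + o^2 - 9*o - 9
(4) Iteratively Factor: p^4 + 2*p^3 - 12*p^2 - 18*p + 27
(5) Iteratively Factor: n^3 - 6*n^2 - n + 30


(1) = (m + 2)*(m^4 - 7*m^3 + 18*m^2 - 20*m + 8) = (m - 1)*(m + 2)*(m^3 - 6*m^2 + 12*m - 8) = (m - 2)*(m - 1)*(m + 2)*(m^2 - 4*m + 4) = (m - 2)^2*(m - 1)*(m + 2)*(m - 2)
(2) = (r - 2)*(r^4 - 17*r^2 + 16) = (r - 2)*(r + 1)*(r^3 - r^2 - 16*r + 16) = (r - 2)*(r - 1)*(r + 1)*(r^2 - 16) = (r - 4)*(r - 2)*(r - 1)*(r + 1)*(r + 4)
(3) = (o + 3)*(o^2 - 2*o - 3) = (o + 1)*(o + 3)*(o - 3)
(4) = (p - 3)*(p^3 + 5*p^2 + 3*p - 9) = (p - 3)*(p - 1)*(p^2 + 6*p + 9) = (p - 3)*(p - 1)*(p + 3)*(p + 3)
(5) = (n - 3)*(n^2 - 3*n - 10) = (n - 3)*(n + 2)*(n - 5)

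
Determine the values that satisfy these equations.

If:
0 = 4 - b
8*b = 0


Then:
No Solution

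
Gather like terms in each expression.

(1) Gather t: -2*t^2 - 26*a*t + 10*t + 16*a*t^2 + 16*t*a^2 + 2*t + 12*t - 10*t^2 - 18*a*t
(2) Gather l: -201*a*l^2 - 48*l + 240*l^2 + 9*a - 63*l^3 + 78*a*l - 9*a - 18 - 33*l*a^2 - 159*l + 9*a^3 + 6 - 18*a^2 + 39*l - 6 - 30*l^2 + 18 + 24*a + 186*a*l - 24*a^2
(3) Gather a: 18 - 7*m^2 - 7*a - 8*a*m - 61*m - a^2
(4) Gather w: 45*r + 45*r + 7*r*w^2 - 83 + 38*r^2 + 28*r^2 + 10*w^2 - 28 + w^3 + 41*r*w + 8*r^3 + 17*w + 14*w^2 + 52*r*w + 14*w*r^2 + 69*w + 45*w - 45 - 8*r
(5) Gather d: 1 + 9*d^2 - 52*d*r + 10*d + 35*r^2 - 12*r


(1) = t^2*(16*a - 12) + t*(16*a^2 - 44*a + 24)
(2) = 9*a^3 - 42*a^2 + 24*a - 63*l^3 + l^2*(210 - 201*a) + l*(-33*a^2 + 264*a - 168)
(3) = -a^2 + a*(-8*m - 7) - 7*m^2 - 61*m + 18
(4) = 8*r^3 + 66*r^2 + 82*r + w^3 + w^2*(7*r + 24) + w*(14*r^2 + 93*r + 131) - 156
(5) = 9*d^2 + d*(10 - 52*r) + 35*r^2 - 12*r + 1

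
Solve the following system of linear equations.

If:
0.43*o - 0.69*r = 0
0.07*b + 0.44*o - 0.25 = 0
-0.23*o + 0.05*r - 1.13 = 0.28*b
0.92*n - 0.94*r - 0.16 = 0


Then:
b = -5.00
n = 1.04
o = 1.36
r = 0.85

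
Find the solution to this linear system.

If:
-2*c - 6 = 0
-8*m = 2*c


Then:
c = -3
m = 3/4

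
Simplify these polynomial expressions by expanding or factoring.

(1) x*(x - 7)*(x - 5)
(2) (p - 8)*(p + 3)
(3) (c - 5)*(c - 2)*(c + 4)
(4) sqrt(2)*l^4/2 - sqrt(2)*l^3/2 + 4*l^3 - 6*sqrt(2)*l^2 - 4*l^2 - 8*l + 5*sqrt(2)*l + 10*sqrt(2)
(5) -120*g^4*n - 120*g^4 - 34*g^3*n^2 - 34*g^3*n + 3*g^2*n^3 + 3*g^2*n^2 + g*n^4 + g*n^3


(1) = x^3 - 12*x^2 + 35*x
(2) = p^2 - 5*p - 24
(3) = c^3 - 3*c^2 - 18*c + 40
(4) = (l - 2)*(l - sqrt(2))*(l + 5*sqrt(2))*(sqrt(2)*l/2 + sqrt(2)/2)
(5) = (-6*g + n)*(4*g + n)*(5*g + n)*(g*n + g)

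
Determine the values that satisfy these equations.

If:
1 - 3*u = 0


Then:
u = 1/3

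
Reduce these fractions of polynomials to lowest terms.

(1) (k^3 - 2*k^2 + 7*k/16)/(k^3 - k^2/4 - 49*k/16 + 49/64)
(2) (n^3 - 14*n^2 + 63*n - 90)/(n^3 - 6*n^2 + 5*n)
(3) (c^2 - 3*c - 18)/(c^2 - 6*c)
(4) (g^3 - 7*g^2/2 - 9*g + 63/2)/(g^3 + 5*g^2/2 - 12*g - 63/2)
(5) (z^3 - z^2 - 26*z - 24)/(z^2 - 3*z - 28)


(1) = 4*k/(4*k + 7)
(2) = (n^2 - 9*n + 18)/(n^2 - n)
(3) = (c + 3)/c
(4) = (g - 3)/(g + 3)
(5) = (z^2 - 5*z - 6)/(z - 7)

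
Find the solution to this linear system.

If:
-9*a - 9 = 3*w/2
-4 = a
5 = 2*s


Then:
a = -4
s = 5/2
w = 18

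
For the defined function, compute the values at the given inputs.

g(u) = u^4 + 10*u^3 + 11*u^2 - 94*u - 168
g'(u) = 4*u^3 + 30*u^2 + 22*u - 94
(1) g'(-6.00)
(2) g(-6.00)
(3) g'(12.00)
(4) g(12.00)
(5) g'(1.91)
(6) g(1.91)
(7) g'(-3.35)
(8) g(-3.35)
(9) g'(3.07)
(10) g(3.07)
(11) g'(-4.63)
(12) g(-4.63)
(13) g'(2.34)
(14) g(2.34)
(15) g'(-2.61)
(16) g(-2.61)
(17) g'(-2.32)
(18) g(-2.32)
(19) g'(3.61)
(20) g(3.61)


(1) = -10.00
(2) = -72.00
(3) = 11402.00
(4) = 38304.00
(5) = 85.33
(6) = -224.42
(7) = 18.59
(8) = 20.34
(9) = 372.02
(10) = 25.27
(11) = 50.24
(12) = -29.96
(13) = 173.00
(14) = -169.62
(15) = -18.18
(16) = 20.88
(17) = -33.52
(18) = 13.38
(19) = 564.57
(20) = 276.31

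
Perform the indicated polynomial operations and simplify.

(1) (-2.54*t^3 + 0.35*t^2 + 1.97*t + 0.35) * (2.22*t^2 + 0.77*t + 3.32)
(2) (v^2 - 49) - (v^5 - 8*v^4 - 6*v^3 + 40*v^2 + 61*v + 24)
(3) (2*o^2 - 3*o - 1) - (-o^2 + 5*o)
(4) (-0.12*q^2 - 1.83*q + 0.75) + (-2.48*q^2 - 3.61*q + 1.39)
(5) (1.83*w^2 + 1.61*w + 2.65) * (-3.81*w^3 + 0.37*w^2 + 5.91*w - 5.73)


(1) = -5.6388*t^5 - 1.1788*t^4 - 3.7899*t^3 + 3.4559*t^2 + 6.8099*t + 1.162
(2) = -v^5 + 8*v^4 + 6*v^3 - 39*v^2 - 61*v - 73
(3) = 3*o^2 - 8*o - 1
(4) = -2.6*q^2 - 5.44*q + 2.14
(5) = -6.9723*w^5 - 5.457*w^4 + 1.3145*w^3 + 0.0097*w^2 + 6.4362*w - 15.1845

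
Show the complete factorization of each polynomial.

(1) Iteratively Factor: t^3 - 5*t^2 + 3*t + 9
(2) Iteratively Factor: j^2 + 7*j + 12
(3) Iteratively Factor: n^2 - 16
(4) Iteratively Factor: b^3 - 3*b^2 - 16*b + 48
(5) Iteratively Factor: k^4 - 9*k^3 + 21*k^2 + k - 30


(1) = (t + 1)*(t^2 - 6*t + 9) = (t - 3)*(t + 1)*(t - 3)
(2) = (j + 3)*(j + 4)
(3) = (n + 4)*(n - 4)
(4) = (b - 3)*(b^2 - 16) = (b - 3)*(b + 4)*(b - 4)
(5) = (k - 2)*(k^3 - 7*k^2 + 7*k + 15) = (k - 5)*(k - 2)*(k^2 - 2*k - 3) = (k - 5)*(k - 3)*(k - 2)*(k + 1)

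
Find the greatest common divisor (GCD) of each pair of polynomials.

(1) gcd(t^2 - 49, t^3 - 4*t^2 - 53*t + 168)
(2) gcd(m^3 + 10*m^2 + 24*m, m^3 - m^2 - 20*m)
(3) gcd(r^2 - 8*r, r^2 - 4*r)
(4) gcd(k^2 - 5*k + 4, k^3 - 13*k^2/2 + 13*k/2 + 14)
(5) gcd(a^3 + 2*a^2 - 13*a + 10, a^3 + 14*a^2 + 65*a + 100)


(1) = gcd((t - 7)*(t + 7), (t - 8)*(t - 3)*(t + 7)) = t + 7
(2) = gcd(m*(m + 4)*(m + 6), m*(m - 5)*(m + 4)) = m^2 + 4*m
(3) = gcd(r*(r - 8), r*(r - 4)) = r
(4) = gcd((k - 4)*(k - 1), (k - 4)*(k - 7/2)*(k + 1)) = k - 4
(5) = a + 5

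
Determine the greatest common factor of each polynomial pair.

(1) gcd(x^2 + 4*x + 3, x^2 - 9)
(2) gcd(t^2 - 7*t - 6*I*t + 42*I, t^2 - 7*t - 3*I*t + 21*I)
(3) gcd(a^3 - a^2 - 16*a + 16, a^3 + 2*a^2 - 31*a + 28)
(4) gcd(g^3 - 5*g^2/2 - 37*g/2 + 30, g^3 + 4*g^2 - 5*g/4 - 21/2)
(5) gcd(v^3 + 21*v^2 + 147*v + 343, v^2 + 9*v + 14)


(1) = gcd((x + 1)*(x + 3), (x - 3)*(x + 3)) = x + 3
(2) = gcd((t - 7)*(t - 6*I), (t - 7)*(t - 3*I)) = t - 7
(3) = gcd((a - 4)*(a - 1)*(a + 4), (a - 4)*(a - 1)*(a + 7)) = a^2 - 5*a + 4
(4) = gcd((g - 5)*(g - 3/2)*(g + 4), (g - 3/2)*(g + 2)*(g + 7/2)) = g - 3/2
(5) = gcd((v + 7)^3, (v + 2)*(v + 7)) = v + 7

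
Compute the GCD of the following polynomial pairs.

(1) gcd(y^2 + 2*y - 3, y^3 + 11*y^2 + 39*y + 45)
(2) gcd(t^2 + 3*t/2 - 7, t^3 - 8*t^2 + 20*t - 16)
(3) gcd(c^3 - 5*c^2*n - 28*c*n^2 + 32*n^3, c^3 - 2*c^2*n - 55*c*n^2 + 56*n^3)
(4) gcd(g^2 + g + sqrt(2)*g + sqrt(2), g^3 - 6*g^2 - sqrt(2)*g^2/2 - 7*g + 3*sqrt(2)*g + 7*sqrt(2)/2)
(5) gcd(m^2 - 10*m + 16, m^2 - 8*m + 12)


(1) = gcd((y - 1)*(y + 3), (y + 3)^2*(y + 5)) = y + 3
(2) = gcd((t - 2)*(t + 7/2), (t - 4)*(t - 2)^2) = t - 2
(3) = c^2 - 9*c*n + 8*n^2
(4) = gcd((g + 1)*(g + sqrt(2)), (g - 7)*(g + 1)*(g - sqrt(2)/2)) = g + 1
(5) = m - 2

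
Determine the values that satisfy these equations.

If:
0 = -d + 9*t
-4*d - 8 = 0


Then:
d = -2
t = -2/9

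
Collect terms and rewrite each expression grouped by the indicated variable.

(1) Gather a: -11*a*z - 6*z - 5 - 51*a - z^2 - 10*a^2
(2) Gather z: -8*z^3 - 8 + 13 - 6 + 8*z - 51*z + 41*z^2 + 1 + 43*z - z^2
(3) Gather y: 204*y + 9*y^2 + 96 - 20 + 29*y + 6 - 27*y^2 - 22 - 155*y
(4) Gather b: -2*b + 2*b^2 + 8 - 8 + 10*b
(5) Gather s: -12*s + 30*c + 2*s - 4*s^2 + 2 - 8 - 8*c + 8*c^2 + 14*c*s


(1) = -10*a^2 + a*(-11*z - 51) - z^2 - 6*z - 5
(2) = -8*z^3 + 40*z^2
(3) = -18*y^2 + 78*y + 60
(4) = 2*b^2 + 8*b
(5) = 8*c^2 + 22*c - 4*s^2 + s*(14*c - 10) - 6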